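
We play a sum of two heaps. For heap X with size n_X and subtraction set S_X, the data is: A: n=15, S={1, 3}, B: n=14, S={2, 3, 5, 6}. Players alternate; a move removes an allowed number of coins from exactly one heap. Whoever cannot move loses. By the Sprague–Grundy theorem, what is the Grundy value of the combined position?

Heap A, S = {1, 3}:
G(0) = 0
G(1) = mex{0} = 1
G(2) = mex{1} = 0
G(3) = mex{0,0} = 1
G(4) = mex{1,1} = 0
G(5) = mex{0,0} = 1
G(6) = mex{1,1} = 0
G(7) = mex{0,0} = 1
G(8) = mex{1,1} = 0
G(9) = mex{0,0} = 1
G(10) = mex{1,1} = 0
G(11) = mex{0,0} = 1
G(12) = mex{1,1} = 0
G(13) = mex{0,0} = 1
G(14) = mex{1,1} = 0
G(15) = mex{0,0} = 1
G_A(15) = 1.
Heap B, S = {2, 3, 5, 6}:
n :  0  1  2  3  4  5  6  7  8  9 10 11 12 13 14
G :  0  0  1  1  2  2  3  3  0  0  1  1  2  2  3
G_B(14) = 3.
Combined Grundy value = 1 ⊕ 3 = 2.

2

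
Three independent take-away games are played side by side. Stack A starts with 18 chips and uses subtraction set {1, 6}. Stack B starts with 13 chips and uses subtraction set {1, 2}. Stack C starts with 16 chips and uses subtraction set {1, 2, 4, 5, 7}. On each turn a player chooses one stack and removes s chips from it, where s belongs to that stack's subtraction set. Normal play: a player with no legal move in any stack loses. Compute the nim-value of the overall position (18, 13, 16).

0

Stack A, S = {1, 6}:
n :  0  1  2  3  4  5  6  7  8  9 10 11 12 13 14 15 16 17 18
G :  0  1  0  1  0  1  2  0  1  0  1  0  1  2  0  1  0  1  0
G_A(18) = 0.
Stack B, S = {1, 2}:
G(0) = 0
G(1) = mex{0} = 1
G(2) = mex{1,0} = 2
G(3) = mex{2,1} = 0
G(4) = mex{0,2} = 1
G(5) = mex{1,0} = 2
G(6) = mex{2,1} = 0
G(7) = mex{0,2} = 1
G(8) = mex{1,0} = 2
G(9) = mex{2,1} = 0
G(10) = mex{0,2} = 1
G(11) = mex{1,0} = 2
G(12) = mex{2,1} = 0
G(13) = mex{0,2} = 1
G_B(13) = 1.
Stack C, S = {1, 2, 4, 5, 7}:
G(0) = 0
G(1) = mex{0} = 1
G(2) = mex{1,0} = 2
G(3) = mex{2,1} = 0
G(4) = mex{0,2,0} = 1
G(5) = mex{1,0,1,0} = 2
G(6) = mex{2,1,2,1} = 0
G(7) = mex{0,2,0,2,0} = 1
G(8) = mex{1,0,1,0,1} = 2
G(9) = mex{2,1,2,1,2} = 0
G(10) = mex{0,2,0,2,0} = 1
G(11) = mex{1,0,1,0,1} = 2
G(12) = mex{2,1,2,1,2} = 0
G(13) = mex{0,2,0,2,0} = 1
G(14) = mex{1,0,1,0,1} = 2
G(15) = mex{2,1,2,1,2} = 0
G(16) = mex{0,2,0,2,0} = 1
G_C(16) = 1.
Combined Grundy value = 0 ⊕ 1 ⊕ 1 = 0.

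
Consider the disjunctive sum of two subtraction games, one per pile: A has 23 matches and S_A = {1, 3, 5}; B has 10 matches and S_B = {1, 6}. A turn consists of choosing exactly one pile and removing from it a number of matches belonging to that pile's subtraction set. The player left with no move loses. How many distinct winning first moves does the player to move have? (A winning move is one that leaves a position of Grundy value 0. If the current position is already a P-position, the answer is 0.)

0

Pile A, S = {1, 3, 5}:
n :  0  1  2  3  4  5  6  7  8  9 10 11 12 13 14 15 16 17 18 19 20 21 22 23
G :  0  1  0  1  0  1  0  1  0  1  0  1  0  1  0  1  0  1  0  1  0  1  0  1
G_A(23) = 1.
Pile B, S = {1, 6}:
G(0) = 0
G(1) = mex{0} = 1
G(2) = mex{1} = 0
G(3) = mex{0} = 1
G(4) = mex{1} = 0
G(5) = mex{0} = 1
G(6) = mex{1,0} = 2
G(7) = mex{2,1} = 0
G(8) = mex{0,0} = 1
G(9) = mex{1,1} = 0
G(10) = mex{0,0} = 1
G_B(10) = 1.
Combined Grundy value = 1 ⊕ 1 = 0.
A winning move leaves total XOR = 0, i.e. changes one component's Grundy value g to g ⊕ X where X is the current total.
Pile A: target g' = 1⊕0 = 1, but every legal move changes the Grundy value (mex property), so 0 moves.
Pile B: target g' = 1⊕0 = 1, but every legal move changes the Grundy value (mex property), so 0 moves.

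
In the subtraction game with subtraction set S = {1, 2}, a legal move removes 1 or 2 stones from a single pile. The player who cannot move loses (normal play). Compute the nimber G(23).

G(0) = 0
G(1) = mex{0} = 1
G(2) = mex{1,0} = 2
G(3) = mex{2,1} = 0
G(4) = mex{0,2} = 1
G(5) = mex{1,0} = 2
G(6) = mex{2,1} = 0
G(7) = mex{0,2} = 1
G(8) = mex{1,0} = 2
G(9) = mex{2,1} = 0
G(10) = mex{0,2} = 1
G(11) = mex{1,0} = 2
G(12) = mex{2,1} = 0
G(13) = mex{0,2} = 1
G(14) = mex{1,0} = 2
G(15) = mex{2,1} = 0
G(16) = mex{0,2} = 1
G(17) = mex{1,0} = 2
G(18) = mex{2,1} = 0
G(19) = mex{0,2} = 1
G(20) = mex{1,0} = 2
G(21) = mex{2,1} = 0
G(22) = mex{0,2} = 1
G(23) = mex{1,0} = 2

2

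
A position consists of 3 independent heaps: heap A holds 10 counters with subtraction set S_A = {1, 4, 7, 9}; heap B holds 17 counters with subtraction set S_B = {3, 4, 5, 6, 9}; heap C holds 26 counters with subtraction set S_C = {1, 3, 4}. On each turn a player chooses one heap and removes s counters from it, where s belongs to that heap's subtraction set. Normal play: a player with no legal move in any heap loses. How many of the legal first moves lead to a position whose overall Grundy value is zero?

Heap A, S = {1, 4, 7, 9}:
n :  0  1  2  3  4  5  6  7  8  9 10
G :  0  1  0  1  2  0  1  2  0  1  0
G_A(10) = 0.
Heap B, S = {3, 4, 5, 6, 9}:
G(0) = 0
G(1) = mex{} = 0
G(2) = mex{} = 0
G(3) = mex{0} = 1
G(4) = mex{0,0} = 1
G(5) = mex{0,0,0} = 1
G(6) = mex{1,0,0,0} = 2
G(7) = mex{1,1,0,0} = 2
G(8) = mex{1,1,1,0} = 2
G(9) = mex{2,1,1,1,0} = 3
G(10) = mex{2,2,1,1,0} = 3
G(11) = mex{2,2,2,1,0} = 3
G(12) = mex{3,2,2,2,1} = 0
G(13) = mex{3,3,2,2,1} = 0
G(14) = mex{3,3,3,2,1} = 0
G(15) = mex{0,3,3,3,2} = 1
G(16) = mex{0,0,3,3,2} = 1
G(17) = mex{0,0,0,3,2} = 1
G_B(17) = 1.
Heap C, S = {1, 3, 4}:
G(0) = 0
G(1) = mex{0} = 1
G(2) = mex{1} = 0
G(3) = mex{0,0} = 1
G(4) = mex{1,1,0} = 2
G(5) = mex{2,0,1} = 3
G(6) = mex{3,1,0} = 2
G(7) = mex{2,2,1} = 0
G(8) = mex{0,3,2} = 1
G(9) = mex{1,2,3} = 0
G(10) = mex{0,0,2} = 1
G(11) = mex{1,1,0} = 2
G(12) = mex{2,0,1} = 3
G(13) = mex{3,1,0} = 2
G(14) = mex{2,2,1} = 0
G(15) = mex{0,3,2} = 1
G(16) = mex{1,2,3} = 0
G(17) = mex{0,0,2} = 1
G(18) = mex{1,1,0} = 2
G(19) = mex{2,0,1} = 3
G(20) = mex{3,1,0} = 2
G(21) = mex{2,2,1} = 0
G(22) = mex{0,3,2} = 1
G(23) = mex{1,2,3} = 0
G(24) = mex{0,0,2} = 1
G(25) = mex{1,1,0} = 2
G(26) = mex{2,0,1} = 3
G_C(26) = 3.
Combined Grundy value = 0 ⊕ 1 ⊕ 3 = 2.
A winning move leaves total XOR = 0, i.e. changes one component's Grundy value g to g ⊕ X where X is the current total.
Heap A: need g' = 0⊕2 = 2. Options: 10−1→G=1, 10−4→G=1, 10−7→G=1, 10−9→G=1. Hits: 0.
Heap B: need g' = 1⊕2 = 3. Options: 17−3→G=0, 17−4→G=0, 17−5→G=0, 17−6→G=3, 17−9→G=2. Hits: 1.
Heap C: need g' = 3⊕2 = 1. Options: 26−1→G=2, 26−3→G=0, 26−4→G=1. Hits: 1.

2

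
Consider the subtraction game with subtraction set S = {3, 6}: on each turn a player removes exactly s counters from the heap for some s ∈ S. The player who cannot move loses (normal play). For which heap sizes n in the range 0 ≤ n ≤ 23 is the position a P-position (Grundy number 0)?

0, 1, 2, 9, 10, 11, 18, 19, 20

G(0) = 0
G(1) = mex{} = 0
G(2) = mex{} = 0
G(3) = mex{0} = 1
G(4) = mex{0} = 1
G(5) = mex{0} = 1
G(6) = mex{1,0} = 2
G(7) = mex{1,0} = 2
G(8) = mex{1,0} = 2
G(9) = mex{2,1} = 0
G(10) = mex{2,1} = 0
G(11) = mex{2,1} = 0
G(12) = mex{0,2} = 1
G(13) = mex{0,2} = 1
G(14) = mex{0,2} = 1
G(15) = mex{1,0} = 2
G(16) = mex{1,0} = 2
G(17) = mex{1,0} = 2
G(18) = mex{2,1} = 0
G(19) = mex{2,1} = 0
G(20) = mex{2,1} = 0
G(21) = mex{0,2} = 1
G(22) = mex{0,2} = 1
G(23) = mex{0,2} = 1
P-positions are exactly the n with G(n) = 0.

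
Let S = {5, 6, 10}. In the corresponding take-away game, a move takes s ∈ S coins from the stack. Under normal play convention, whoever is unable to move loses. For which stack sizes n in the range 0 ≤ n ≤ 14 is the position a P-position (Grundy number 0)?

n :  0  1  2  3  4  5  6  7  8  9 10 11 12 13 14
G :  0  0  0  0  0  1  1  1  1  1  2  2  2  2  2
P-positions are exactly the n with G(n) = 0.

0, 1, 2, 3, 4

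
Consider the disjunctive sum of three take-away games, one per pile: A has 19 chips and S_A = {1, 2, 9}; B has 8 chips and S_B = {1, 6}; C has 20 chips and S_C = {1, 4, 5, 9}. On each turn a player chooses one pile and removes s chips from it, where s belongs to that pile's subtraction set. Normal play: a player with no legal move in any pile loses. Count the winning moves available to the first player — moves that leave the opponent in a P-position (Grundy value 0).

0

Pile A, S = {1, 2, 9}:
G(0) = 0
G(1) = mex{0} = 1
G(2) = mex{1,0} = 2
G(3) = mex{2,1} = 0
G(4) = mex{0,2} = 1
G(5) = mex{1,0} = 2
G(6) = mex{2,1} = 0
G(7) = mex{0,2} = 1
G(8) = mex{1,0} = 2
G(9) = mex{2,1,0} = 3
G(10) = mex{3,2,1} = 0
G(11) = mex{0,3,2} = 1
G(12) = mex{1,0,0} = 2
G(13) = mex{2,1,1} = 0
G(14) = mex{0,2,2} = 1
G(15) = mex{1,0,0} = 2
G(16) = mex{2,1,1} = 0
G(17) = mex{0,2,2} = 1
G(18) = mex{1,0,3} = 2
G(19) = mex{2,1,0} = 3
G_A(19) = 3.
Pile B, S = {1, 6}:
n : 0 1 2 3 4 5 6 7 8
G : 0 1 0 1 0 1 2 0 1
G_B(8) = 1.
Pile C, S = {1, 4, 5, 9}:
n :  0  1  2  3  4  5  6  7  8  9 10 11 12 13 14 15 16 17 18 19 20
G :  0  1  0  1  2  3  2  3  0  1  0  1  2  3  2  3  0  1  0  1  2
G_C(20) = 2.
Combined Grundy value = 3 ⊕ 1 ⊕ 2 = 0.
A winning move leaves total XOR = 0, i.e. changes one component's Grundy value g to g ⊕ X where X is the current total.
Pile A: target g' = 3⊕0 = 3, but every legal move changes the Grundy value (mex property), so 0 moves.
Pile B: target g' = 1⊕0 = 1, but every legal move changes the Grundy value (mex property), so 0 moves.
Pile C: target g' = 2⊕0 = 2, but every legal move changes the Grundy value (mex property), so 0 moves.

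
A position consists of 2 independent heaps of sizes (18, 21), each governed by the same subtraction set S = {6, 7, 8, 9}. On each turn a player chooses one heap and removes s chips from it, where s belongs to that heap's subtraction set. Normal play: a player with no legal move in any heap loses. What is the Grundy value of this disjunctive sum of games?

All heaps use S = {6, 7, 8, 9}:
G(0) = 0
G(1) = mex{} = 0
G(2) = mex{} = 0
G(3) = mex{} = 0
G(4) = mex{} = 0
G(5) = mex{} = 0
G(6) = mex{0} = 1
G(7) = mex{0,0} = 1
G(8) = mex{0,0,0} = 1
G(9) = mex{0,0,0,0} = 1
G(10) = mex{0,0,0,0} = 1
G(11) = mex{0,0,0,0} = 1
G(12) = mex{1,0,0,0} = 2
G(13) = mex{1,1,0,0} = 2
G(14) = mex{1,1,1,0} = 2
G(15) = mex{1,1,1,1} = 0
G(16) = mex{1,1,1,1} = 0
G(17) = mex{1,1,1,1} = 0
G(18) = mex{2,1,1,1} = 0
G(19) = mex{2,2,1,1} = 0
G(20) = mex{2,2,2,1} = 0
G(21) = mex{0,2,2,2} = 1
Heap A: G(18) = 0.
Heap B: G(21) = 1.
Combined Grundy value = 0 ⊕ 1 = 1.

1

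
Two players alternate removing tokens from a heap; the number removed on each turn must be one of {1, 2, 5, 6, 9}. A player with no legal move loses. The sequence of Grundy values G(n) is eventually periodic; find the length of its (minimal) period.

7

G(0) = 0
G(1) = mex{0} = 1
G(2) = mex{1,0} = 2
G(3) = mex{2,1} = 0
G(4) = mex{0,2} = 1
G(5) = mex{1,0,0} = 2
G(6) = mex{2,1,1,0} = 3
G(7) = mex{3,2,2,1} = 0
G(8) = mex{0,3,0,2} = 1
G(9) = mex{1,0,1,0,0} = 2
G(10) = mex{2,1,2,1,1} = 0
G(11) = mex{0,2,3,2,2} = 1
G(12) = mex{1,0,0,3,0} = 2
G(13) = mex{2,1,1,0,1} = 3
G(14) = mex{3,2,2,1,2} = 0
G(15) = mex{0,3,0,2,3} = 1
G(16) = mex{1,0,1,0,0} = 2
G(17) = mex{2,1,2,1,1} = 0
G(n+7) = G(n) holds for n = 0,…,8 (a full window of length max(S) = 9), so the sequence is purely periodic with period 7.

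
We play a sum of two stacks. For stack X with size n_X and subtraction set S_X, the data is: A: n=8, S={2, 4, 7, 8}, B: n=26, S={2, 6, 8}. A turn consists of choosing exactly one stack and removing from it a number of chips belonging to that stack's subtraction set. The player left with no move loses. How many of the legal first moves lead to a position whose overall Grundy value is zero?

Stack A, S = {2, 4, 7, 8}:
n : 0 1 2 3 4 5 6 7 8
G : 0 0 1 1 2 2 0 3 1
G_A(8) = 1.
Stack B, S = {2, 6, 8}:
G(0) = 0
G(1) = mex{} = 0
G(2) = mex{0} = 1
G(3) = mex{0} = 1
G(4) = mex{1} = 0
G(5) = mex{1} = 0
G(6) = mex{0,0} = 1
G(7) = mex{0,0} = 1
G(8) = mex{1,1,0} = 2
G(9) = mex{1,1,0} = 2
G(10) = mex{2,0,1} = 3
G(11) = mex{2,0,1} = 3
G(12) = mex{3,1,0} = 2
G(13) = mex{3,1,0} = 2
G(14) = mex{2,2,1} = 0
G(15) = mex{2,2,1} = 0
G(16) = mex{0,3,2} = 1
G(17) = mex{0,3,2} = 1
G(18) = mex{1,2,3} = 0
G(19) = mex{1,2,3} = 0
G(20) = mex{0,0,2} = 1
G(21) = mex{0,0,2} = 1
G(22) = mex{1,1,0} = 2
G(23) = mex{1,1,0} = 2
G(24) = mex{2,0,1} = 3
G(25) = mex{2,0,1} = 3
G(26) = mex{3,1,0} = 2
G_B(26) = 2.
Combined Grundy value = 1 ⊕ 2 = 3.
A winning move leaves total XOR = 0, i.e. changes one component's Grundy value g to g ⊕ X where X is the current total.
Stack A: need g' = 1⊕3 = 2. Options: 8−2→G=0, 8−4→G=2, 8−7→G=0, 8−8→G=0. Hits: 1.
Stack B: need g' = 2⊕3 = 1. Options: 26−2→G=3, 26−6→G=1, 26−8→G=0. Hits: 1.

2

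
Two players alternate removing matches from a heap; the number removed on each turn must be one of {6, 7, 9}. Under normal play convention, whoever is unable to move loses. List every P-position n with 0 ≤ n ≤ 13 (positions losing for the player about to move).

0, 1, 2, 3, 4, 5

n :  0  1  2  3  4  5  6  7  8  9 10 11 12 13
G :  0  0  0  0  0  0  1  1  1  1  1  1  2  2
P-positions are exactly the n with G(n) = 0.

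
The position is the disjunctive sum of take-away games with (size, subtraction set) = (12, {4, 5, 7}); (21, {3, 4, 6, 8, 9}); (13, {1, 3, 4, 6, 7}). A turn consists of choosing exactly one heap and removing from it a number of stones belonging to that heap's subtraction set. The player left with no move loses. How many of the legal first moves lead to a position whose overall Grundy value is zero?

Heap A, S = {4, 5, 7}:
n :  0  1  2  3  4  5  6  7  8  9 10 11 12
G :  0  0  0  0  1  1  1  1  2  2  2  0  0
G_A(12) = 0.
Heap B, S = {3, 4, 6, 8, 9}:
n :  0  1  2  3  4  5  6  7  8  9 10 11 12 13 14 15 16 17 18 19 20 21
G :  0  0  0  1  1  1  2  2  2  3  3  3  0  0  0  1  1  1  2  2  2  3
G_B(21) = 3.
Heap C, S = {1, 3, 4, 6, 7}:
n :  0  1  2  3  4  5  6  7  8  9 10 11 12 13
G :  0  1  0  1  2  3  2  3  4  5  0  1  0  1
G_C(13) = 1.
Combined Grundy value = 0 ⊕ 3 ⊕ 1 = 2.
A winning move leaves total XOR = 0, i.e. changes one component's Grundy value g to g ⊕ X where X is the current total.
Heap A: need g' = 0⊕2 = 2. Options: 12−4→G=2, 12−5→G=1, 12−7→G=1. Hits: 1.
Heap B: need g' = 3⊕2 = 1. Options: 21−3→G=2, 21−4→G=1, 21−6→G=1, 21−8→G=0, 21−9→G=0. Hits: 2.
Heap C: need g' = 1⊕2 = 3. Options: 13−1→G=0, 13−3→G=0, 13−4→G=5, 13−6→G=3, 13−7→G=2. Hits: 1.

4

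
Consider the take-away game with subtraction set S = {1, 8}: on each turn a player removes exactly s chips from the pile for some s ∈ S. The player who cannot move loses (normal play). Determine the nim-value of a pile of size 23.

1

G(0) = 0
G(1) = mex{0} = 1
G(2) = mex{1} = 0
G(3) = mex{0} = 1
G(4) = mex{1} = 0
G(5) = mex{0} = 1
G(6) = mex{1} = 0
G(7) = mex{0} = 1
G(8) = mex{1,0} = 2
G(9) = mex{2,1} = 0
G(10) = mex{0,0} = 1
G(11) = mex{1,1} = 0
G(12) = mex{0,0} = 1
G(13) = mex{1,1} = 0
G(14) = mex{0,0} = 1
G(15) = mex{1,1} = 0
G(16) = mex{0,2} = 1
G(17) = mex{1,0} = 2
G(18) = mex{2,1} = 0
G(19) = mex{0,0} = 1
G(20) = mex{1,1} = 0
G(21) = mex{0,0} = 1
G(22) = mex{1,1} = 0
G(23) = mex{0,0} = 1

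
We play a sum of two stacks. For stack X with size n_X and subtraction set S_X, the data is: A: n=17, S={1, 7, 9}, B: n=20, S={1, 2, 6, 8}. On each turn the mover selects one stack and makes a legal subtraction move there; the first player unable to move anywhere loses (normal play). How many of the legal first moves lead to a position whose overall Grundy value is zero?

1

Stack A, S = {1, 7, 9}:
G(0) = 0
G(1) = mex{0} = 1
G(2) = mex{1} = 0
G(3) = mex{0} = 1
G(4) = mex{1} = 0
G(5) = mex{0} = 1
G(6) = mex{1} = 0
G(7) = mex{0,0} = 1
G(8) = mex{1,1} = 0
G(9) = mex{0,0,0} = 1
G(10) = mex{1,1,1} = 0
G(11) = mex{0,0,0} = 1
G(12) = mex{1,1,1} = 0
G(13) = mex{0,0,0} = 1
G(14) = mex{1,1,1} = 0
G(15) = mex{0,0,0} = 1
G(16) = mex{1,1,1} = 0
G(17) = mex{0,0,0} = 1
G_A(17) = 1.
Stack B, S = {1, 2, 6, 8}:
G(0) = 0
G(1) = mex{0} = 1
G(2) = mex{1,0} = 2
G(3) = mex{2,1} = 0
G(4) = mex{0,2} = 1
G(5) = mex{1,0} = 2
G(6) = mex{2,1,0} = 3
G(7) = mex{3,2,1} = 0
G(8) = mex{0,3,2,0} = 1
G(9) = mex{1,0,0,1} = 2
G(10) = mex{2,1,1,2} = 0
G(11) = mex{0,2,2,0} = 1
G(12) = mex{1,0,3,1} = 2
G(13) = mex{2,1,0,2} = 3
G(14) = mex{3,2,1,3} = 0
G(15) = mex{0,3,2,0} = 1
G(16) = mex{1,0,0,1} = 2
G(17) = mex{2,1,1,2} = 0
G(18) = mex{0,2,2,0} = 1
G(19) = mex{1,0,3,1} = 2
G(20) = mex{2,1,0,2} = 3
G_B(20) = 3.
Combined Grundy value = 1 ⊕ 3 = 2.
A winning move leaves total XOR = 0, i.e. changes one component's Grundy value g to g ⊕ X where X is the current total.
Stack A: need g' = 1⊕2 = 3. Options: 17−1→G=0, 17−7→G=0, 17−9→G=0. Hits: 0.
Stack B: need g' = 3⊕2 = 1. Options: 20−1→G=2, 20−2→G=1, 20−6→G=0, 20−8→G=2. Hits: 1.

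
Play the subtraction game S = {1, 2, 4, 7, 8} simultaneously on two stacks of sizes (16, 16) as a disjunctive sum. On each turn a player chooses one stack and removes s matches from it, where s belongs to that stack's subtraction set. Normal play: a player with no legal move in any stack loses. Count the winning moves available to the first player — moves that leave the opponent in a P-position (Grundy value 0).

All stacks use S = {1, 2, 4, 7, 8}:
n :  0  1  2  3  4  5  6  7  8  9 10 11 12 13 14 15 16
G :  0  1  2  0  1  2  0  1  2  0  1  2  0  1  2  0  1
Stack A: G(16) = 1.
Stack B: G(16) = 1.
Combined Grundy value = 1 ⊕ 1 = 0.
A winning move leaves total XOR = 0, i.e. changes one component's Grundy value g to g ⊕ X where X is the current total.
Stack A: target g' = 1⊕0 = 1, but every legal move changes the Grundy value (mex property), so 0 moves.
Stack B: target g' = 1⊕0 = 1, but every legal move changes the Grundy value (mex property), so 0 moves.

0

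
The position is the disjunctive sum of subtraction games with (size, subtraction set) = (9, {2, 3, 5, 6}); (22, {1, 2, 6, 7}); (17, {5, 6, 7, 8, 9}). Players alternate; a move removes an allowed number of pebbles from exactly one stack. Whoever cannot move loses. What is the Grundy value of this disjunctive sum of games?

Stack A, S = {2, 3, 5, 6}:
n : 0 1 2 3 4 5 6 7 8 9
G : 0 0 1 1 2 2 3 3 0 0
G_A(9) = 0.
Stack B, S = {1, 2, 6, 7}:
n :  0  1  2  3  4  5  6  7  8  9 10 11 12 13 14 15 16 17 18 19 20 21 22
G :  0  1  2  0  1  2  3  4  0  1  2  0  1  2  3  4  0  1  2  0  1  2  3
G_B(22) = 3.
Stack C, S = {5, 6, 7, 8, 9}:
G(0) = 0
G(1) = mex{} = 0
G(2) = mex{} = 0
G(3) = mex{} = 0
G(4) = mex{} = 0
G(5) = mex{0} = 1
G(6) = mex{0,0} = 1
G(7) = mex{0,0,0} = 1
G(8) = mex{0,0,0,0} = 1
G(9) = mex{0,0,0,0,0} = 1
G(10) = mex{1,0,0,0,0} = 2
G(11) = mex{1,1,0,0,0} = 2
G(12) = mex{1,1,1,0,0} = 2
G(13) = mex{1,1,1,1,0} = 2
G(14) = mex{1,1,1,1,1} = 0
G(15) = mex{2,1,1,1,1} = 0
G(16) = mex{2,2,1,1,1} = 0
G(17) = mex{2,2,2,1,1} = 0
G_C(17) = 0.
Combined Grundy value = 0 ⊕ 3 ⊕ 0 = 3.

3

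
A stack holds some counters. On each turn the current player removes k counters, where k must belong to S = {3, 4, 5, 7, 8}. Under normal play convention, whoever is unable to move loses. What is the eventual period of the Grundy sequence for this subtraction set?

11

G(0) = 0
G(1) = mex{} = 0
G(2) = mex{} = 0
G(3) = mex{0} = 1
G(4) = mex{0,0} = 1
G(5) = mex{0,0,0} = 1
G(6) = mex{1,0,0} = 2
G(7) = mex{1,1,0,0} = 2
G(8) = mex{1,1,1,0,0} = 2
G(9) = mex{2,1,1,0,0} = 3
G(10) = mex{2,2,1,1,0} = 3
G(11) = mex{2,2,2,1,1} = 0
G(12) = mex{3,2,2,1,1} = 0
G(13) = mex{3,3,2,2,1} = 0
G(14) = mex{0,3,3,2,2} = 1
G(15) = mex{0,0,3,2,2} = 1
G(16) = mex{0,0,0,3,2} = 1
G(17) = mex{1,0,0,3,3} = 2
G(18) = mex{1,1,0,0,3} = 2
G(19) = mex{1,1,1,0,0} = 2
G(20) = mex{2,1,1,0,0} = 3
G(21) = mex{2,2,1,1,0} = 3
G(22) = mex{2,2,2,1,1} = 0
G(23) = mex{3,2,2,1,1} = 0
G(n+11) = G(n) holds for n = 0,…,7 (a full window of length max(S) = 8), so the sequence is purely periodic with period 11.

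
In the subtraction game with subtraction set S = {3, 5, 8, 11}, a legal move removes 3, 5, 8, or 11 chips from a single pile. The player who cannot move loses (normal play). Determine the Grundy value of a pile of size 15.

0

G(0) = 0
G(1) = mex{} = 0
G(2) = mex{} = 0
G(3) = mex{0} = 1
G(4) = mex{0} = 1
G(5) = mex{0,0} = 1
G(6) = mex{1,0} = 2
G(7) = mex{1,0} = 2
G(8) = mex{1,1,0} = 2
G(9) = mex{2,1,0} = 3
G(10) = mex{2,1,0} = 3
G(11) = mex{2,2,1,0} = 3
G(12) = mex{3,2,1,0} = 4
G(13) = mex{3,2,1,0} = 4
G(14) = mex{3,3,2,1} = 0
G(15) = mex{4,3,2,1} = 0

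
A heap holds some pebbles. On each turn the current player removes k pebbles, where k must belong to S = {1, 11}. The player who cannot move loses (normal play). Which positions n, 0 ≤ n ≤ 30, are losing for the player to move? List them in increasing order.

0, 2, 4, 6, 8, 10, 12, 14, 16, 18, 20, 22, 24, 26, 28, 30

n :  0  1  2  3  4  5  6  7  8  9 10 11 12 13 14 15 16 17 18 19 20 21 22 23 24 25 26 27 28 29 30
G :  0  1  0  1  0  1  0  1  0  1  0  1  0  1  0  1  0  1  0  1  0  1  0  1  0  1  0  1  0  1  0
P-positions are exactly the n with G(n) = 0.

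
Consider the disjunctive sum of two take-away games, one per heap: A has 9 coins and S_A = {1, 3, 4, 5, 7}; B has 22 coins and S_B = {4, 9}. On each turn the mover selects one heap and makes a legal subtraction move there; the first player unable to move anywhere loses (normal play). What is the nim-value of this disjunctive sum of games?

Heap A, S = {1, 3, 4, 5, 7}:
G(0) = 0
G(1) = mex{0} = 1
G(2) = mex{1} = 0
G(3) = mex{0,0} = 1
G(4) = mex{1,1,0} = 2
G(5) = mex{2,0,1,0} = 3
G(6) = mex{3,1,0,1} = 2
G(7) = mex{2,2,1,0,0} = 3
G(8) = mex{3,3,2,1,1} = 0
G(9) = mex{0,2,3,2,0} = 1
G_A(9) = 1.
Heap B, S = {4, 9}:
G(0) = 0
G(1) = mex{} = 0
G(2) = mex{} = 0
G(3) = mex{} = 0
G(4) = mex{0} = 1
G(5) = mex{0} = 1
G(6) = mex{0} = 1
G(7) = mex{0} = 1
G(8) = mex{1} = 0
G(9) = mex{1,0} = 2
G(10) = mex{1,0} = 2
G(11) = mex{1,0} = 2
G(12) = mex{0,0} = 1
G(13) = mex{2,1} = 0
G(14) = mex{2,1} = 0
G(15) = mex{2,1} = 0
G(16) = mex{1,1} = 0
G(17) = mex{0,0} = 1
G(18) = mex{0,2} = 1
G(19) = mex{0,2} = 1
G(20) = mex{0,2} = 1
G(21) = mex{1,1} = 0
G(22) = mex{1,0} = 2
G_B(22) = 2.
Combined Grundy value = 1 ⊕ 2 = 3.

3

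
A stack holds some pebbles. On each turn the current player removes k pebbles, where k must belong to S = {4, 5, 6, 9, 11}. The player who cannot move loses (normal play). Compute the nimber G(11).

n :  0  1  2  3  4  5  6  7  8  9 10 11
G :  0  0  0  0  1  1  1  1  2  2  2  2

2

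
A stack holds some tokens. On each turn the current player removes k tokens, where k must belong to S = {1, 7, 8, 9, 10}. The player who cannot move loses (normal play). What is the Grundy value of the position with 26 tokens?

G(0) = 0
G(1) = mex{0} = 1
G(2) = mex{1} = 0
G(3) = mex{0} = 1
G(4) = mex{1} = 0
G(5) = mex{0} = 1
G(6) = mex{1} = 0
G(7) = mex{0,0} = 1
G(8) = mex{1,1,0} = 2
G(9) = mex{2,0,1,0} = 3
G(10) = mex{3,1,0,1,0} = 2
G(11) = mex{2,0,1,0,1} = 3
G(12) = mex{3,1,0,1,0} = 2
G(13) = mex{2,0,1,0,1} = 3
G(14) = mex{3,1,0,1,0} = 2
G(15) = mex{2,2,1,0,1} = 3
G(16) = mex{3,3,2,1,0} = 4
G(17) = mex{4,2,3,2,1} = 0
G(18) = mex{0,3,2,3,2} = 1
G(19) = mex{1,2,3,2,3} = 0
G(20) = mex{0,3,2,3,2} = 1
G(21) = mex{1,2,3,2,3} = 0
G(22) = mex{0,3,2,3,2} = 1
G(23) = mex{1,4,3,2,3} = 0
G(24) = mex{0,0,4,3,2} = 1
G(25) = mex{1,1,0,4,3} = 2
G(26) = mex{2,0,1,0,4} = 3

3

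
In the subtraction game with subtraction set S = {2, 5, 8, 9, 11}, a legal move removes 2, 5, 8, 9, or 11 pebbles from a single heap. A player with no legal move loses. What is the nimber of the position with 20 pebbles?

0

n :  0  1  2  3  4  5  6  7  8  9 10 11 12 13 14 15 16 17 18 19 20
G :  0  0  1  1  0  2  1  0  2  1  3  2  2  3  0  2  1  0  2  1  0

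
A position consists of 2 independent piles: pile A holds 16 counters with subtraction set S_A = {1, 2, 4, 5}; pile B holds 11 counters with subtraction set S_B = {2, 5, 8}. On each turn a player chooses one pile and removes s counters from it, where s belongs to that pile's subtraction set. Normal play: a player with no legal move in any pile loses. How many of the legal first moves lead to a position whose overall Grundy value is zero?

5

Pile A, S = {1, 2, 4, 5}:
n :  0  1  2  3  4  5  6  7  8  9 10 11 12 13 14 15 16
G :  0  1  2  0  1  2  0  1  2  0  1  2  0  1  2  0  1
G_A(16) = 1.
Pile B, S = {2, 5, 8}:
n :  0  1  2  3  4  5  6  7  8  9 10 11
G :  0  0  1  1  0  2  1  0  2  1  0  0
G_B(11) = 0.
Combined Grundy value = 1 ⊕ 0 = 1.
A winning move leaves total XOR = 0, i.e. changes one component's Grundy value g to g ⊕ X where X is the current total.
Pile A: need g' = 1⊕1 = 0. Options: 16−1→G=0, 16−2→G=2, 16−4→G=0, 16−5→G=2. Hits: 2.
Pile B: need g' = 0⊕1 = 1. Options: 11−2→G=1, 11−5→G=1, 11−8→G=1. Hits: 3.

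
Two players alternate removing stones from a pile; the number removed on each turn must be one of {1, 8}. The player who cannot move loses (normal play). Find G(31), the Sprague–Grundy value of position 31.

n :  0  1  2  3  4  5  6  7  8  9 10 11 12 13 14 15 16 17 18 19 20 21 22 23 24 25 26 27 28 29 30 31
G :  0  1  0  1  0  1  0  1  2  0  1  0  1  0  1  0  1  2  0  1  0  1  0  1  0  1  2  0  1  0  1  0

0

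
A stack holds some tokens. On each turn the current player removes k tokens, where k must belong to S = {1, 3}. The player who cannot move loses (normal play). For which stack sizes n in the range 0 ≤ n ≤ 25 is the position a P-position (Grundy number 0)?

0, 2, 4, 6, 8, 10, 12, 14, 16, 18, 20, 22, 24

n :  0  1  2  3  4  5  6  7  8  9 10 11 12 13 14 15 16 17 18 19 20 21 22 23 24 25
G :  0  1  0  1  0  1  0  1  0  1  0  1  0  1  0  1  0  1  0  1  0  1  0  1  0  1
P-positions are exactly the n with G(n) = 0.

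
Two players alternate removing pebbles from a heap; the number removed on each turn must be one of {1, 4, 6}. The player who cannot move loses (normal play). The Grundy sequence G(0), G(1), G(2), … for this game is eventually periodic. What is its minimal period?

5

G(0) = 0
G(1) = mex{0} = 1
G(2) = mex{1} = 0
G(3) = mex{0} = 1
G(4) = mex{1,0} = 2
G(5) = mex{2,1} = 0
G(6) = mex{0,0,0} = 1
G(7) = mex{1,1,1} = 0
G(8) = mex{0,2,0} = 1
G(9) = mex{1,0,1} = 2
G(10) = mex{2,1,2} = 0
G(11) = mex{0,0,0} = 1
G(12) = mex{1,1,1} = 0
G(13) = mex{0,2,0} = 1
G(14) = mex{1,0,1} = 2
G(n+5) = G(n) holds for n = 0,…,5 (a full window of length max(S) = 6), so the sequence is purely periodic with period 5.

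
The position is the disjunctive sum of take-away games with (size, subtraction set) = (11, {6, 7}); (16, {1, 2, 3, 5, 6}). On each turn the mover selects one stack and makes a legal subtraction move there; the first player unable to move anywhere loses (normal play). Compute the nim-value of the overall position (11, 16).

Stack A, S = {6, 7}:
G(0) = 0
G(1) = mex{} = 0
G(2) = mex{} = 0
G(3) = mex{} = 0
G(4) = mex{} = 0
G(5) = mex{} = 0
G(6) = mex{0} = 1
G(7) = mex{0,0} = 1
G(8) = mex{0,0} = 1
G(9) = mex{0,0} = 1
G(10) = mex{0,0} = 1
G(11) = mex{0,0} = 1
G_A(11) = 1.
Stack B, S = {1, 2, 3, 5, 6}:
n :  0  1  2  3  4  5  6  7  8  9 10 11 12 13 14 15 16
G :  0  1  2  3  0  1  2  3  0  1  2  3  0  1  2  3  0
G_B(16) = 0.
Combined Grundy value = 1 ⊕ 0 = 1.

1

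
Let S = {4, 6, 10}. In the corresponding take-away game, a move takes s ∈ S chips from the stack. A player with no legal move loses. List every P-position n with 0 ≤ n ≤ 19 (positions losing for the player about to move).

G(0) = 0
G(1) = mex{} = 0
G(2) = mex{} = 0
G(3) = mex{} = 0
G(4) = mex{0} = 1
G(5) = mex{0} = 1
G(6) = mex{0,0} = 1
G(7) = mex{0,0} = 1
G(8) = mex{1,0} = 2
G(9) = mex{1,0} = 2
G(10) = mex{1,1,0} = 2
G(11) = mex{1,1,0} = 2
G(12) = mex{2,1,0} = 3
G(13) = mex{2,1,0} = 3
G(14) = mex{2,2,1} = 0
G(15) = mex{2,2,1} = 0
G(16) = mex{3,2,1} = 0
G(17) = mex{3,2,1} = 0
G(18) = mex{0,3,2} = 1
G(19) = mex{0,3,2} = 1
P-positions are exactly the n with G(n) = 0.

0, 1, 2, 3, 14, 15, 16, 17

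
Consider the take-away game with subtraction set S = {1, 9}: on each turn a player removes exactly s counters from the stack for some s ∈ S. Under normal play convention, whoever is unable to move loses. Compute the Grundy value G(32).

0

n :  0  1  2  3  4  5  6  7  8  9 10 11 12 13 14 15 16 17 18 19 20 21 22 23 24 25 26 27 28 29 30 31 32
G :  0  1  0  1  0  1  0  1  0  1  0  1  0  1  0  1  0  1  0  1  0  1  0  1  0  1  0  1  0  1  0  1  0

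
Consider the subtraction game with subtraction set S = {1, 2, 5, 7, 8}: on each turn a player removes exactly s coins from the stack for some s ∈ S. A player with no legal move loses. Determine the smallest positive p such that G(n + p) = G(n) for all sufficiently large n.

3

n :  0  1  2  3  4  5  6  7  8  9 10 11 12 13 14
G :  0  1  2  0  1  2  0  1  2  0  1  2  0  1  2
G(n+3) = G(n) holds for n = 0,…,7 (a full window of length max(S) = 8), so the sequence is purely periodic with period 3.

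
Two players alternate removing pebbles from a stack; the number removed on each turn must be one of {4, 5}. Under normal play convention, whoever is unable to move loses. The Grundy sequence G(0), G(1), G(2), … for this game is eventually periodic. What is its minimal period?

9

G(0) = 0
G(1) = mex{} = 0
G(2) = mex{} = 0
G(3) = mex{} = 0
G(4) = mex{0} = 1
G(5) = mex{0,0} = 1
G(6) = mex{0,0} = 1
G(7) = mex{0,0} = 1
G(8) = mex{1,0} = 2
G(9) = mex{1,1} = 0
G(10) = mex{1,1} = 0
G(11) = mex{1,1} = 0
G(12) = mex{2,1} = 0
G(13) = mex{0,2} = 1
G(14) = mex{0,0} = 1
G(15) = mex{0,0} = 1
G(16) = mex{0,0} = 1
G(17) = mex{1,0} = 2
G(18) = mex{1,1} = 0
G(19) = mex{1,1} = 0
G(n+9) = G(n) holds for n = 0,…,4 (a full window of length max(S) = 5), so the sequence is purely periodic with period 9.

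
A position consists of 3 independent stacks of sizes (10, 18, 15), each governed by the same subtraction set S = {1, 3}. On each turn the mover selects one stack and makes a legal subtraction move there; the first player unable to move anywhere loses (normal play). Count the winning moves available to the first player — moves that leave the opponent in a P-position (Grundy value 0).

6

All stacks use S = {1, 3}:
G(0) = 0
G(1) = mex{0} = 1
G(2) = mex{1} = 0
G(3) = mex{0,0} = 1
G(4) = mex{1,1} = 0
G(5) = mex{0,0} = 1
G(6) = mex{1,1} = 0
G(7) = mex{0,0} = 1
G(8) = mex{1,1} = 0
G(9) = mex{0,0} = 1
G(10) = mex{1,1} = 0
G(11) = mex{0,0} = 1
G(12) = mex{1,1} = 0
G(13) = mex{0,0} = 1
G(14) = mex{1,1} = 0
G(15) = mex{0,0} = 1
G(16) = mex{1,1} = 0
G(17) = mex{0,0} = 1
G(18) = mex{1,1} = 0
Stack A: G(10) = 0.
Stack B: G(18) = 0.
Stack C: G(15) = 1.
Combined Grundy value = 0 ⊕ 0 ⊕ 1 = 1.
A winning move leaves total XOR = 0, i.e. changes one component's Grundy value g to g ⊕ X where X is the current total.
Stack A: need g' = 0⊕1 = 1. Options: 10−1→G=1, 10−3→G=1. Hits: 2.
Stack B: need g' = 0⊕1 = 1. Options: 18−1→G=1, 18−3→G=1. Hits: 2.
Stack C: need g' = 1⊕1 = 0. Options: 15−1→G=0, 15−3→G=0. Hits: 2.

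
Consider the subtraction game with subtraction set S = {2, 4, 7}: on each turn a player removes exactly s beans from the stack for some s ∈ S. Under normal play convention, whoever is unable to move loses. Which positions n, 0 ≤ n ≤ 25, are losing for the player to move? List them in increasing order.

0, 1, 6, 9, 12, 15, 18, 21, 24

n :  0  1  2  3  4  5  6  7  8  9 10 11 12 13 14 15 16 17 18 19 20 21 22 23 24 25
G :  0  0  1  1  2  2  0  3  1  0  2  1  0  2  1  0  2  1  0  2  1  0  2  1  0  2
P-positions are exactly the n with G(n) = 0.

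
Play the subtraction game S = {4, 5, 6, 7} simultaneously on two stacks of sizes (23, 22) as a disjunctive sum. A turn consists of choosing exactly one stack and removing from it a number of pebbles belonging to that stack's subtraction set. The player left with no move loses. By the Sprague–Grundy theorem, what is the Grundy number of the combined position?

All stacks use S = {4, 5, 6, 7}:
G(0) = 0
G(1) = mex{} = 0
G(2) = mex{} = 0
G(3) = mex{} = 0
G(4) = mex{0} = 1
G(5) = mex{0,0} = 1
G(6) = mex{0,0,0} = 1
G(7) = mex{0,0,0,0} = 1
G(8) = mex{1,0,0,0} = 2
G(9) = mex{1,1,0,0} = 2
G(10) = mex{1,1,1,0} = 2
G(11) = mex{1,1,1,1} = 0
G(12) = mex{2,1,1,1} = 0
G(13) = mex{2,2,1,1} = 0
G(14) = mex{2,2,2,1} = 0
G(15) = mex{0,2,2,2} = 1
G(16) = mex{0,0,2,2} = 1
G(17) = mex{0,0,0,2} = 1
G(18) = mex{0,0,0,0} = 1
G(19) = mex{1,0,0,0} = 2
G(20) = mex{1,1,0,0} = 2
G(21) = mex{1,1,1,0} = 2
G(22) = mex{1,1,1,1} = 0
G(23) = mex{2,1,1,1} = 0
Stack A: G(23) = 0.
Stack B: G(22) = 0.
Combined Grundy value = 0 ⊕ 0 = 0.

0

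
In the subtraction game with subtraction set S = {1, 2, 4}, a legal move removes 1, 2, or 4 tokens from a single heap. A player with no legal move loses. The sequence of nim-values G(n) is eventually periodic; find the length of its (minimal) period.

3

n :  0  1  2  3  4  5  6  7  8  9 10 11 12 13 14
G :  0  1  2  0  1  2  0  1  2  0  1  2  0  1  2
G(n+3) = G(n) holds for n = 0,…,3 (a full window of length max(S) = 4), so the sequence is purely periodic with period 3.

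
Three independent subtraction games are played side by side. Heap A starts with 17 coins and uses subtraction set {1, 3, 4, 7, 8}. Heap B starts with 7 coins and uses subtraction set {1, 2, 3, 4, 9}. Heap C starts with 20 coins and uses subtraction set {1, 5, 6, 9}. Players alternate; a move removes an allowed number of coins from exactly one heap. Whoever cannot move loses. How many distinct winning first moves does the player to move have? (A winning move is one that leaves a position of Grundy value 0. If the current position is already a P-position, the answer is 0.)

Heap A, S = {1, 3, 4, 7, 8}:
G(0) = 0
G(1) = mex{0} = 1
G(2) = mex{1} = 0
G(3) = mex{0,0} = 1
G(4) = mex{1,1,0} = 2
G(5) = mex{2,0,1} = 3
G(6) = mex{3,1,0} = 2
G(7) = mex{2,2,1,0} = 3
G(8) = mex{3,3,2,1,0} = 4
G(9) = mex{4,2,3,0,1} = 5
G(10) = mex{5,3,2,1,0} = 4
G(11) = mex{4,4,3,2,1} = 0
G(12) = mex{0,5,4,3,2} = 1
G(13) = mex{1,4,5,2,3} = 0
G(14) = mex{0,0,4,3,2} = 1
G(15) = mex{1,1,0,4,3} = 2
G(16) = mex{2,0,1,5,4} = 3
G(17) = mex{3,1,0,4,5} = 2
G_A(17) = 2.
Heap B, S = {1, 2, 3, 4, 9}:
G(0) = 0
G(1) = mex{0} = 1
G(2) = mex{1,0} = 2
G(3) = mex{2,1,0} = 3
G(4) = mex{3,2,1,0} = 4
G(5) = mex{4,3,2,1} = 0
G(6) = mex{0,4,3,2} = 1
G(7) = mex{1,0,4,3} = 2
G_B(7) = 2.
Heap C, S = {1, 5, 6, 9}:
G(0) = 0
G(1) = mex{0} = 1
G(2) = mex{1} = 0
G(3) = mex{0} = 1
G(4) = mex{1} = 0
G(5) = mex{0,0} = 1
G(6) = mex{1,1,0} = 2
G(7) = mex{2,0,1} = 3
G(8) = mex{3,1,0} = 2
G(9) = mex{2,0,1,0} = 3
G(10) = mex{3,1,0,1} = 2
G(11) = mex{2,2,1,0} = 3
G(12) = mex{3,3,2,1} = 0
G(13) = mex{0,2,3,0} = 1
G(14) = mex{1,3,2,1} = 0
G(15) = mex{0,2,3,2} = 1
G(16) = mex{1,3,2,3} = 0
G(17) = mex{0,0,3,2} = 1
G(18) = mex{1,1,0,3} = 2
G(19) = mex{2,0,1,2} = 3
G(20) = mex{3,1,0,3} = 2
G_C(20) = 2.
Combined Grundy value = 2 ⊕ 2 ⊕ 2 = 2.
A winning move leaves total XOR = 0, i.e. changes one component's Grundy value g to g ⊕ X where X is the current total.
Heap A: need g' = 2⊕2 = 0. Options: 17−1→G=3, 17−3→G=1, 17−4→G=0, 17−7→G=4, 17−8→G=5. Hits: 1.
Heap B: need g' = 2⊕2 = 0. Options: 7−1→G=1, 7−2→G=0, 7−3→G=4, 7−4→G=3. Hits: 1.
Heap C: need g' = 2⊕2 = 0. Options: 20−1→G=3, 20−5→G=1, 20−6→G=0, 20−9→G=3. Hits: 1.

3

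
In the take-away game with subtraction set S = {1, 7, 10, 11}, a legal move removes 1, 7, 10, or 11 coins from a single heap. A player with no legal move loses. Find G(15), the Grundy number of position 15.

3

G(0) = 0
G(1) = mex{0} = 1
G(2) = mex{1} = 0
G(3) = mex{0} = 1
G(4) = mex{1} = 0
G(5) = mex{0} = 1
G(6) = mex{1} = 0
G(7) = mex{0,0} = 1
G(8) = mex{1,1} = 0
G(9) = mex{0,0} = 1
G(10) = mex{1,1,0} = 2
G(11) = mex{2,0,1,0} = 3
G(12) = mex{3,1,0,1} = 2
G(13) = mex{2,0,1,0} = 3
G(14) = mex{3,1,0,1} = 2
G(15) = mex{2,0,1,0} = 3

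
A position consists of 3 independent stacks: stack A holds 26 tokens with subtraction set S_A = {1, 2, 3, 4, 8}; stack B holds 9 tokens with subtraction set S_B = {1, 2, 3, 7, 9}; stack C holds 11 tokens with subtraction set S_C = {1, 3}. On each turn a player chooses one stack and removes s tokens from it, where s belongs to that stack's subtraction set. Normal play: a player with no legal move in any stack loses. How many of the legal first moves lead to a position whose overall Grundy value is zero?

Stack A, S = {1, 2, 3, 4, 8}:
n :  0  1  2  3  4  5  6  7  8  9 10 11 12 13 14 15 16 17 18 19 20 21 22 23 24 25 26
G :  0  1  2  3  4  0  1  2  3  4  0  1  2  3  4  0  1  2  3  4  0  1  2  3  4  0  1
G_A(26) = 1.
Stack B, S = {1, 2, 3, 7, 9}:
n : 0 1 2 3 4 5 6 7 8 9
G : 0 1 2 3 0 1 2 3 0 1
G_B(9) = 1.
Stack C, S = {1, 3}:
G(0) = 0
G(1) = mex{0} = 1
G(2) = mex{1} = 0
G(3) = mex{0,0} = 1
G(4) = mex{1,1} = 0
G(5) = mex{0,0} = 1
G(6) = mex{1,1} = 0
G(7) = mex{0,0} = 1
G(8) = mex{1,1} = 0
G(9) = mex{0,0} = 1
G(10) = mex{1,1} = 0
G(11) = mex{0,0} = 1
G_C(11) = 1.
Combined Grundy value = 1 ⊕ 1 ⊕ 1 = 1.
A winning move leaves total XOR = 0, i.e. changes one component's Grundy value g to g ⊕ X where X is the current total.
Stack A: need g' = 1⊕1 = 0. Options: 26−1→G=0, 26−2→G=4, 26−3→G=3, 26−4→G=2, 26−8→G=3. Hits: 1.
Stack B: need g' = 1⊕1 = 0. Options: 9−1→G=0, 9−2→G=3, 9−3→G=2, 9−7→G=2, 9−9→G=0. Hits: 2.
Stack C: need g' = 1⊕1 = 0. Options: 11−1→G=0, 11−3→G=0. Hits: 2.

5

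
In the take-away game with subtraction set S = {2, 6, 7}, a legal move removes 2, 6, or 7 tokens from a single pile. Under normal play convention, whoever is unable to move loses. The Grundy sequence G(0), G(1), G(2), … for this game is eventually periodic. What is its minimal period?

G(0) = 0
G(1) = mex{} = 0
G(2) = mex{0} = 1
G(3) = mex{0} = 1
G(4) = mex{1} = 0
G(5) = mex{1} = 0
G(6) = mex{0,0} = 1
G(7) = mex{0,0,0} = 1
G(8) = mex{1,1,0} = 2
G(9) = mex{1,1,1} = 0
G(10) = mex{2,0,1} = 3
G(11) = mex{0,0,0} = 1
G(12) = mex{3,1,0} = 2
G(13) = mex{1,1,1} = 0
G(14) = mex{2,2,1} = 0
G(15) = mex{0,0,2} = 1
G(16) = mex{0,3,0} = 1
G(17) = mex{1,1,3} = 0
G(18) = mex{1,2,1} = 0
G(19) = mex{0,0,2} = 1
G(20) = mex{0,0,0} = 1
G(21) = mex{1,1,0} = 2
G(22) = mex{1,1,1} = 0
G(23) = mex{2,0,1} = 3
G(24) = mex{0,0,0} = 1
G(25) = mex{3,1,0} = 2
G(26) = mex{1,1,1} = 0
G(27) = mex{2,2,1} = 0
G(n+13) = G(n) holds for n = 0,…,6 (a full window of length max(S) = 7), so the sequence is purely periodic with period 13.

13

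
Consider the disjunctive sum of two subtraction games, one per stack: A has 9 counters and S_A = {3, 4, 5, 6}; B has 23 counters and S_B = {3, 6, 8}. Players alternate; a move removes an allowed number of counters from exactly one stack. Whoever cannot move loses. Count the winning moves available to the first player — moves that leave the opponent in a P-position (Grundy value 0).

Stack A, S = {3, 4, 5, 6}:
n : 0 1 2 3 4 5 6 7 8 9
G : 0 0 0 1 1 1 2 2 2 0
G_A(9) = 0.
Stack B, S = {3, 6, 8}:
n :  0  1  2  3  4  5  6  7  8  9 10 11 12 13 14 15 16 17 18 19 20 21 22 23
G :  0  0  0  1  1  1  2  2  2  3  3  0  0  0  1  1  1  2  2  2  3  3  0  0
G_B(23) = 0.
Combined Grundy value = 0 ⊕ 0 = 0.
A winning move leaves total XOR = 0, i.e. changes one component's Grundy value g to g ⊕ X where X is the current total.
Stack A: target g' = 0⊕0 = 0, but every legal move changes the Grundy value (mex property), so 0 moves.
Stack B: target g' = 0⊕0 = 0, but every legal move changes the Grundy value (mex property), so 0 moves.

0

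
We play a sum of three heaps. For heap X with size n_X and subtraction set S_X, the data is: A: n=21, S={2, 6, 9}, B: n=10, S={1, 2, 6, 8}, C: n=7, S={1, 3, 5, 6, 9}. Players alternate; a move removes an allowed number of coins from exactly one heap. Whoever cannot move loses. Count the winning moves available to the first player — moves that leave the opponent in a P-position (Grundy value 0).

3

Heap A, S = {2, 6, 9}:
G(0) = 0
G(1) = mex{} = 0
G(2) = mex{0} = 1
G(3) = mex{0} = 1
G(4) = mex{1} = 0
G(5) = mex{1} = 0
G(6) = mex{0,0} = 1
G(7) = mex{0,0} = 1
G(8) = mex{1,1} = 0
G(9) = mex{1,1,0} = 2
G(10) = mex{0,0,0} = 1
G(11) = mex{2,0,1} = 3
G(12) = mex{1,1,1} = 0
G(13) = mex{3,1,0} = 2
G(14) = mex{0,0,0} = 1
G(15) = mex{2,2,1} = 0
G(16) = mex{1,1,1} = 0
G(17) = mex{0,3,0} = 1
G(18) = mex{0,0,2} = 1
G(19) = mex{1,2,1} = 0
G(20) = mex{1,1,3} = 0
G(21) = mex{0,0,0} = 1
G_A(21) = 1.
Heap B, S = {1, 2, 6, 8}:
n :  0  1  2  3  4  5  6  7  8  9 10
G :  0  1  2  0  1  2  3  0  1  2  0
G_B(10) = 0.
Heap C, S = {1, 3, 5, 6, 9}:
n : 0 1 2 3 4 5 6 7
G : 0 1 0 1 0 1 2 3
G_C(7) = 3.
Combined Grundy value = 1 ⊕ 0 ⊕ 3 = 2.
A winning move leaves total XOR = 0, i.e. changes one component's Grundy value g to g ⊕ X where X is the current total.
Heap A: need g' = 1⊕2 = 3. Options: 21−2→G=0, 21−6→G=0, 21−9→G=0. Hits: 0.
Heap B: need g' = 0⊕2 = 2. Options: 10−1→G=2, 10−2→G=1, 10−6→G=1, 10−8→G=2. Hits: 2.
Heap C: need g' = 3⊕2 = 1. Options: 7−1→G=2, 7−3→G=0, 7−5→G=0, 7−6→G=1. Hits: 1.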